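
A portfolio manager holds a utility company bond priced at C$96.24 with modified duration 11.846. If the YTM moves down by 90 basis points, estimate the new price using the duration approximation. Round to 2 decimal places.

Duration approximation: ΔP/P ≈ -D_mod · Δy = -11.846 × (-0.009) = +0.106614.
New price ≈ 96.24 × (1 + 0.106614) = 106.50053136.

C$106.50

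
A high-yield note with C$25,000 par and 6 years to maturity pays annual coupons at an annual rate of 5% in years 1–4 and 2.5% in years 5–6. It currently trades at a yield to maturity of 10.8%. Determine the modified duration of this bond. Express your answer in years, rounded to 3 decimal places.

Periodic yield y = 0.108. First find Macaulay duration:
  t   CF        PV=CF/(1+0.108)^t    t·PV
  1     1,250.00     1,128.1588     1,128.1588
  2     1,250.00     1,018.1939     2,036.3878
  3     1,250.00       918.9476     2,756.8427
  4     1,250.00       829.3751     3,317.5002
  5       625.00       374.2667     1,871.3336
  6    25,625.00    13,849.2199    83,095.3195
  Σ                 18,118.1620    94,205.5427
P = 18,118.1620; Macaulay duration = 94,205.5427 / 18,118.1620 = 5.19951 years.
Modified duration = D_Mac / (1 + y) = 5.19951 / 1.108 = 4.69270 years.

4.693 years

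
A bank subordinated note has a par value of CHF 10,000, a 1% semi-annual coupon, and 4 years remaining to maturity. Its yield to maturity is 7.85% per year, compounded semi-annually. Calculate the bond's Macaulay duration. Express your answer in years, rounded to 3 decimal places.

3.919 years

Periodic yield y = 0.03925. Discount each cash flow and weight by its period:
  t   CF        PV=CF/(1+0.03925)^t    t·PV
  1        50.00        48.1116        48.1116
  2        50.00        46.2946        92.5891
  3        50.00        44.5461       133.6384
  4        50.00        42.8637       171.4549
  5        50.00        41.2449       206.2243
  6        50.00        39.6871       238.1228
  7        50.00        38.1883       267.3178
  8    10,050.00     7,385.9404    59,087.5229
  Σ                  7,686.8766    60,244.9817
Price P = Σ PV = 7,686.8766.
Macaulay duration = Σ(t·PV) / P = 60,244.9817 / 7,686.8766 = 7.83738 half-year periods.
In years: 7.83738 / 2 = 3.91869 years.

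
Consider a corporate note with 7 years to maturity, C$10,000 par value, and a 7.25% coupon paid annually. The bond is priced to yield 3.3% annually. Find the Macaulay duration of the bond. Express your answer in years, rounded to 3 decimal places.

Periodic yield y = 0.033. Discount each cash flow and weight by its year:
  t   CF        PV=CF/(1+0.033)^t    t·PV
  1       725.00       701.8393       701.8393
  2       725.00       679.4185     1,358.8370
  3       725.00       657.7139     1,973.1418
  4       725.00       636.7027     2,546.8110
  5       725.00       616.3628     3,081.8139
  6       725.00       596.6726     3,580.0355
  7    10,725.00     8,544.6652    59,812.6563
  Σ                 12,433.3750    73,055.1347
Price P = Σ PV = 12,433.3750.
Macaulay duration = Σ(t·PV) / P = 73,055.1347 / 12,433.3750 = 5.87573 years.

5.876 years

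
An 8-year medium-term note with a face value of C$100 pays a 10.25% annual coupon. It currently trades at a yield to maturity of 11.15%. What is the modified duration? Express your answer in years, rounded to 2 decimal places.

5.19 years

Periodic yield y = 0.1115. First find Macaulay duration:
  t   CF        PV=CF/(1+0.1115)^t    t·PV
  1        10.25         9.2218         9.2218
  2        10.25         8.2967        16.5934
  3        10.25         7.4644        22.3932
  4        10.25         6.7156        26.8625
  5        10.25         6.0419        30.2097
  6        10.25         5.4358        32.6151
  7        10.25         4.8905        34.2338
  8       110.25        47.3263       378.6107
  Σ                     95.3932       550.7401
P = 95.3932; Macaulay duration = 550.7401 / 95.3932 = 5.77337 years.
Modified duration = D_Mac / (1 + y) = 5.77337 / 1.1115 = 5.19422 years.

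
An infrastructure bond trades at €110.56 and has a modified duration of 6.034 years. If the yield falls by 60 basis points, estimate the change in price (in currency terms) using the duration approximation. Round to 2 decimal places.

+€4.00

Duration approximation: ΔP/P ≈ -D_mod · Δy = -6.034 × (-0.006) = +0.036204.
ΔP ≈ 110.56 × (+0.036204) = +4.00271424.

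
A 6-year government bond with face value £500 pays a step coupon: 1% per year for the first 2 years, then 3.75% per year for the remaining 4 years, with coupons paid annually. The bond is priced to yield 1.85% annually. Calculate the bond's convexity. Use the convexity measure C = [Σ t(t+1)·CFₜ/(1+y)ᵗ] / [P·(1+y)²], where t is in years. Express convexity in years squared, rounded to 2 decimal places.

With y = 0.0185:
  t   CF        PV=CF/(1+0.0185)^t    t·PV        t(t+1)·PV
  1         5.00         4.9092         4.9092           9.8184
  2         5.00         4.8200         9.6400          28.9201
  3        18.75        17.7467        53.2402         212.9607
  4        18.75        17.4244        69.6975         348.4874
  5        18.75        17.1079        85.5394         513.2363
  6       518.75       464.7206     2,788.3235      19,518.2645
  Σ                    526.7287     3,011.3497      20,631.6874
P = 526.7287.
Convexity = Σ t(t+1)·PV / [P·(1+y)²] = 20,631.6874 / (526.7287 × 1.037342) = 37.75945.

37.76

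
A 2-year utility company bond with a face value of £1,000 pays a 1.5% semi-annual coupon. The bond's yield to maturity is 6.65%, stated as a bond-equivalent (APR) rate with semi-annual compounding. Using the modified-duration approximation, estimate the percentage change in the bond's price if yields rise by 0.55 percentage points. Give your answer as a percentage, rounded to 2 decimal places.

-1.05%

Periodic yield y = 0.03325. Modified duration first:
  t   CF        PV=CF/(1+0.03325)^t    t·PV
  1         7.50         7.2586         7.2586
  2         7.50         7.0251        14.0501
  3         7.50         6.7990        20.3970
  4     1,007.50       883.9412     3,535.7650
  Σ                    905.0240     3,577.4708
P = 905.0240; D_Mac = 3.95290 half-year periods = 1.97645 yrs; D_mod = 1.97645/(1+0.03325) = 1.91285 yrs.
ΔP/P ≈ -D_mod · Δy = -1.91285 × (+0.0055) = -0.010521 = -1.0521%.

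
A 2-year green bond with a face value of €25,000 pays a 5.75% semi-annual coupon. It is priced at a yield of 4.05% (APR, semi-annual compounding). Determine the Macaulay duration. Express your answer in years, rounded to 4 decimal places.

1.9192 years

Periodic yield y = 0.02025. Discount each cash flow and weight by its period:
  t   CF        PV=CF/(1+0.02025)^t    t·PV
  1       718.75       704.4842       704.4842
  2       718.75       690.5015     1,381.0031
  3       718.75       676.7964     2,030.3892
  4    25,718.75    23,736.8696    94,947.4782
  Σ                 25,808.6517    99,063.3547
Price P = Σ PV = 25,808.6517.
Macaulay duration = Σ(t·PV) / P = 99,063.3547 / 25,808.6517 = 3.83838 half-year periods.
In years: 3.83838 / 2 = 1.91919 years.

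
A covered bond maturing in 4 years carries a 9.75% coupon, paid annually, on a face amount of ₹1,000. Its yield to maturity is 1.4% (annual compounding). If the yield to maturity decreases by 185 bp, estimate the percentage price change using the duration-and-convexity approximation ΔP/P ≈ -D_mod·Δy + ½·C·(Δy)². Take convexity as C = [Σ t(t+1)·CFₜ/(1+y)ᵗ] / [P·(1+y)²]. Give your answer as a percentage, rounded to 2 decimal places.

+6.79%

With y = 0.014:
  t   CF        PV=CF/(1+0.014)^t    t·PV        t(t+1)·PV
  1        97.50        96.1538        96.1538         192.3077
  2        97.50        94.8263       189.6526         568.9577
  3        97.50        93.5170       280.5511       1,122.2045
  4     1,097.50     1,038.1323     4,152.5292      20,762.6462
  Σ                  1,322.6295     4,718.8868      22,646.1161
P = 1,322.6295; D_Mac = 3.56781 yrs; D_mod = 3.51855 yrs; C = 16.65251.
Duration effect: -3.51855 × (-0.0185) = +0.065093
Convexity effect: 0.5 × 16.65251 × (-0.0185)² = +0.0028497
ΔP/P ≈ +0.065093 + 0.0028497 = +0.067943 = +6.7943%.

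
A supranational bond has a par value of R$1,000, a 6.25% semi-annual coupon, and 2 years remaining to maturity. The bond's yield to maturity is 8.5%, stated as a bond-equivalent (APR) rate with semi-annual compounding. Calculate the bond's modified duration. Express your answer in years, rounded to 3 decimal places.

Periodic yield y = 0.0425. First find Macaulay duration:
  t   CF        PV=CF/(1+0.0425)^t    t·PV
  1        31.25        29.9760        29.9760
  2        31.25        28.7540        57.5080
  3        31.25        27.5818        82.7453
  4     1,031.25       873.0914     3,492.3656
  Σ                    959.4031     3,662.5948
P = 959.4031; Macaulay duration = 3,662.5948 / 959.4031 = 3.81758 half-year periods = 1.90879 years.
Modified duration = D_Mac / (1 + y) = 1.90879 / 1.0425 = 1.83097 years.

1.831 years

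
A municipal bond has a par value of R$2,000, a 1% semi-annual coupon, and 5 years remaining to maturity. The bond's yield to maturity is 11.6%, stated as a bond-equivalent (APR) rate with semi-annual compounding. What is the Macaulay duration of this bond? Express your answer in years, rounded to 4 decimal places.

Periodic yield y = 0.058. Discount each cash flow and weight by its period:
  t   CF        PV=CF/(1+0.058)^t    t·PV
  1        10.00         9.4518         9.4518
  2        10.00         8.9336        17.8673
  3        10.00         8.4439        25.3317
  4        10.00         7.9810        31.9240
  5        10.00         7.5435        37.7174
  6        10.00         7.1299        42.7797
  7        10.00         6.7391        47.1735
  8        10.00         6.3696        50.9571
  9        10.00         6.0205        54.1841
  10    2,010.00     1,143.7718    11,437.7179
  Σ                  1,212.3847    11,755.1044
Price P = Σ PV = 1,212.3847.
Macaulay duration = Σ(t·PV) / P = 11,755.1044 / 1,212.3847 = 9.69585 half-year periods.
In years: 9.69585 / 2 = 4.84793 years.

4.8479 years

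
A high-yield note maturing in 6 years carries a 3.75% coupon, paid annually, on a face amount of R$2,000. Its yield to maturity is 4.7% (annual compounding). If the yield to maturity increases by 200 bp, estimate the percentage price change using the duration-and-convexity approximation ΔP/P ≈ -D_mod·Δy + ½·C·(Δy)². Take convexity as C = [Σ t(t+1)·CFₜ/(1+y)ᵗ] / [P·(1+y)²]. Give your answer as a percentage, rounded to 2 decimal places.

-9.77%

With y = 0.047:
  t   CF        PV=CF/(1+0.047)^t    t·PV        t(t+1)·PV
  1        75.00        71.6332        71.6332         143.2665
  2        75.00        68.4176       136.8352         410.5057
  3        75.00        65.3463       196.0390         784.1560
  4        75.00        62.4129       249.6517       1,248.2585
  5        75.00        59.6112       298.0560       1,788.3360
  6     2,075.00     1,575.2084     9,451.2502      66,158.7516
  Σ                  1,902.6297    10,403.4654      70,533.2742
P = 1,902.6297; D_Mac = 5.46794 yrs; D_mod = 5.22248 yrs; C = 33.81788.
Duration effect: -5.22248 × (+0.02) = -0.104450
Convexity effect: 0.5 × 33.81788 × (0.02)² = +0.0067636
ΔP/P ≈ -0.104450 + 0.0067636 = -0.097686 = -9.7686%.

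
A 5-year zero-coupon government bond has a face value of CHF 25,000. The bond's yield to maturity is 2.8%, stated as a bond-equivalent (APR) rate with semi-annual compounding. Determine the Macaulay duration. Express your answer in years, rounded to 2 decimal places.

A zero-coupon bond has a single cash flow at maturity, so its Macaulay duration equals its maturity: 5 years.
(Equivalently: 10 semi-annual periods ÷ 2 = 5 years.)

5.00 years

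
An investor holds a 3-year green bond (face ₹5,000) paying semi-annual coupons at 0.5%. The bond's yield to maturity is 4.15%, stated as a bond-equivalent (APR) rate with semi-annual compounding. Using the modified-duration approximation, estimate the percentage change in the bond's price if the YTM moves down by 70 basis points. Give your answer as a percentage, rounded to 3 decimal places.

Periodic yield y = 0.02075. Modified duration first:
  t   CF        PV=CF/(1+0.02075)^t    t·PV
  1        12.50        12.2459        12.2459
  2        12.50        11.9970        23.9939
  3        12.50        11.7531        35.2593
  4        12.50        11.5142        46.0567
  5        12.50        11.2801        56.4005
  6     5,012.50     4,431.3704    26,588.2225
  Σ                  4,490.1606    26,762.1787
P = 4,490.1606; D_Mac = 5.96018 half-year periods = 2.98009 yrs; D_mod = 2.98009/(1+0.02075) = 2.91951 yrs.
ΔP/P ≈ -D_mod · Δy = -2.91951 × (-0.007) = +0.020437 = +2.0437%.

+2.044%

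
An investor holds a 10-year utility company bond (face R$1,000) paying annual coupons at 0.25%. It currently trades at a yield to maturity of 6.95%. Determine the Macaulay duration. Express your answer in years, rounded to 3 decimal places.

9.832 years

Periodic yield y = 0.0695. Discount each cash flow and weight by its year:
  t   CF        PV=CF/(1+0.0695)^t    t·PV
  1         2.50         2.3375         2.3375
  2         2.50         2.1856         4.3713
  3         2.50         2.0436         6.1308
  4         2.50         1.9108         7.6432
  5         2.50         1.7866         8.9332
  6         2.50         1.6705        10.0232
  7         2.50         1.5620        10.9338
  8         2.50         1.4605        11.6838
  9         2.50         1.3656        12.2901
  10    1,002.50       512.0077     5,120.0770
  Σ                    528.3305     5,194.4240
Price P = Σ PV = 528.3305.
Macaulay duration = Σ(t·PV) / P = 5,194.4240 / 528.3305 = 9.83177 years.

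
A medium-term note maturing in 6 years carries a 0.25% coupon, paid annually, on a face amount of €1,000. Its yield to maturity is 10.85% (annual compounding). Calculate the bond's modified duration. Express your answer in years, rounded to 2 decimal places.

5.36 years

Periodic yield y = 0.1085. First find Macaulay duration:
  t   CF        PV=CF/(1+0.1085)^t    t·PV
  1         2.50         2.2553         2.2553
  2         2.50         2.0346         4.0691
  3         2.50         1.8354         5.5062
  4         2.50         1.6558         6.6230
  5         2.50         1.4937         7.4685
  6     1,002.50       540.3438     3,242.0630
  Σ                    549.6185     3,267.9851
P = 549.6185; Macaulay duration = 3,267.9851 / 549.6185 = 5.94591 years.
Modified duration = D_Mac / (1 + y) = 5.94591 / 1.1085 = 5.36393 years.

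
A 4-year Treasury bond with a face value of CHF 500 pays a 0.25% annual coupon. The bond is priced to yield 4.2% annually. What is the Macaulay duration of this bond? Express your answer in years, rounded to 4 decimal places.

3.9837 years

Periodic yield y = 0.042. Discount each cash flow and weight by its year:
  t   CF        PV=CF/(1+0.042)^t    t·PV
  1         1.25         1.1996         1.1996
  2         1.25         1.1513         2.3025
  3         1.25         1.1049         3.3146
  4       501.25       425.1905     1,700.7618
  Σ                    428.6462     1,707.5786
Price P = Σ PV = 428.6462.
Macaulay duration = Σ(t·PV) / P = 1,707.5786 / 428.6462 = 3.98365 years.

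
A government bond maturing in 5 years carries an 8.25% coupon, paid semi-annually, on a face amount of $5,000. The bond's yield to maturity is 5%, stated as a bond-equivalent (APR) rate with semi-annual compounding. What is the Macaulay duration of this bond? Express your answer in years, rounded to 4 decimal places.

4.2567 years

Periodic yield y = 0.025. Discount each cash flow and weight by its period:
  t   CF        PV=CF/(1+0.025)^t    t·PV
  1       206.25       201.2195       201.2195
  2       206.25       196.3117       392.6234
  3       206.25       191.5236       574.5709
  4       206.25       186.8523       747.4093
  5       206.25       182.2949       911.4747
  6       206.25       177.8487     1,067.0924
  7       206.25       173.5110     1,214.5767
  8       206.25       169.2790     1,354.2318
  9       206.25       165.1502     1,486.3520
  10    5,206.25     4,067.1142    40,671.1418
  Σ                  5,711.1052    48,620.6926
Price P = Σ PV = 5,711.1052.
Macaulay duration = Σ(t·PV) / P = 48,620.6926 / 5,711.1052 = 8.51336 half-year periods.
In years: 8.51336 / 2 = 4.25668 years.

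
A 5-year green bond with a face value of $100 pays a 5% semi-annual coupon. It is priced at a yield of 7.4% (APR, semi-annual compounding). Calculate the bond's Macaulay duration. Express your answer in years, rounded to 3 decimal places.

Periodic yield y = 0.037. Discount each cash flow and weight by its period:
  t   CF        PV=CF/(1+0.037)^t    t·PV
  1         2.50         2.4108         2.4108
  2         2.50         2.3248         4.6496
  3         2.50         2.2418         6.7255
  4         2.50         2.1618         8.6474
  5         2.50         2.0847        10.4236
  6         2.50         2.0103        12.0620
  7         2.50         1.9386        13.5702
  8         2.50         1.8694        14.9555
  9         2.50         1.8027        16.2246
  10      102.50        71.2748       712.7485
  Σ                     90.1199       802.4176
Price P = Σ PV = 90.1199.
Macaulay duration = Σ(t·PV) / P = 802.4176 / 90.1199 = 8.90389 half-year periods.
In years: 8.90389 / 2 = 4.45194 years.

4.452 years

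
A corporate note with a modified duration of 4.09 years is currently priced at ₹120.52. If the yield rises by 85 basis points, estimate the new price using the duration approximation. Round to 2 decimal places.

₹116.33

Duration approximation: ΔP/P ≈ -D_mod · Δy = -4.09 × (+0.0085) = -0.034765.
New price ≈ 120.52 × (1 - 0.034765) = 116.3301222.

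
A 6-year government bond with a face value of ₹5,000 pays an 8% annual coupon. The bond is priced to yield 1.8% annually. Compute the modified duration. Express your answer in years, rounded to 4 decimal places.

5.0559 years

Periodic yield y = 0.018. First find Macaulay duration:
  t   CF        PV=CF/(1+0.018)^t    t·PV
  1       400.00       392.9273       392.9273
  2       400.00       385.9797       771.9593
  3       400.00       379.1549     1,137.4647
  4       400.00       372.4508     1,489.8031
  5       400.00       365.8652     1,829.3260
  6     5,400.00     4,851.8469    29,111.0816
  Σ                  6,748.2248    34,732.5620
P = 6,748.2248; Macaulay duration = 34,732.5620 / 6,748.2248 = 5.14692 years.
Modified duration = D_Mac / (1 + y) = 5.14692 / 1.018 = 5.05591 years.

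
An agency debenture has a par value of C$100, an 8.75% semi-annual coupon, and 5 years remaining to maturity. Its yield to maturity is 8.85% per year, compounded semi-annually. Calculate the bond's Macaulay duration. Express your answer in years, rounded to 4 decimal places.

4.1530 years

Periodic yield y = 0.04425. Discount each cash flow and weight by its period:
  t   CF        PV=CF/(1+0.04425)^t    t·PV
  1        4.375         4.1896         4.1896
  2        4.375         4.0121         8.0242
  3        4.375         3.8421        11.5262
  4        4.375         3.6793        14.7170
  5        4.375         3.5233        17.6167
  6        4.375         3.3740        20.2443
  7        4.375         3.2311        22.6175
  8        4.375         3.0942        24.7532
  9        4.375         2.9630        26.6674
  10     104.375        67.6942       676.9423
  Σ                     99.6029       827.2984
Price P = Σ PV = 99.6029.
Macaulay duration = Σ(t·PV) / P = 827.2984 / 99.6029 = 8.30597 half-year periods.
In years: 8.30597 / 2 = 4.15298 years.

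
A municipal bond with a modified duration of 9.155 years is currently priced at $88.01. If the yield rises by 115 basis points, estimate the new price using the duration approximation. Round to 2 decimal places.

Duration approximation: ΔP/P ≈ -D_mod · Δy = -9.155 × (+0.0115) = -0.1052825.
New price ≈ 88.01 × (1 - 0.1052825) = 78.744087175.

$78.74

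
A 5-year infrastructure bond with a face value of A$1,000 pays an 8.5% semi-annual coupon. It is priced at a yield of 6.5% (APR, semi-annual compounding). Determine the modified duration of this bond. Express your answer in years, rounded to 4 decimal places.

Periodic yield y = 0.0325. First find Macaulay duration:
  t   CF        PV=CF/(1+0.0325)^t    t·PV
  1        42.50        41.1622        41.1622
  2        42.50        39.8666        79.7331
  3        42.50        38.6117       115.8351
  4        42.50        37.3963       149.5852
  5        42.50        36.2192       181.0959
  6        42.50        35.0791       210.4747
  7        42.50        33.9749       237.8245
  8        42.50        32.9055       263.2440
  9        42.50        31.8697       286.8276
  10    1,042.50       757.1387     7,571.3873
  Σ                  1,084.2240     9,137.1695
P = 1,084.2240; Macaulay duration = 9,137.1695 / 1,084.2240 = 8.42738 half-year periods = 4.21369 years.
Modified duration = D_Mac / (1 + y) = 4.21369 / 1.0325 = 4.08106 years.

4.0811 years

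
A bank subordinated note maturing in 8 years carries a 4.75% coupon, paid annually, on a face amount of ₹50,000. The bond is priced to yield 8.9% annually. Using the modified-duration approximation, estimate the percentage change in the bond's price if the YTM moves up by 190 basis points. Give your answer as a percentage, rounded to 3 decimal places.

Periodic yield y = 0.089. Modified duration first:
  t   CF        PV=CF/(1+0.089)^t    t·PV
  1     2,375.00     2,180.8999     2,180.8999
  2     2,375.00     2,002.6629     4,005.3258
  3     2,375.00     1,838.9926     5,516.9777
  4     2,375.00     1,688.6984     6,754.7936
  5     2,375.00     1,550.6872     7,753.4362
  6     2,375.00     1,423.9552     8,543.7314
  7     2,375.00     1,307.5806     9,153.0639
  8    52,375.00    26,478.9645   211,831.7163
  Σ                 38,472.4414   255,739.9449
P = 38,472.4414; D_Mac = 6.64735 yrs; D_mod = 6.64735/(1+0.089) = 6.10409 yrs.
ΔP/P ≈ -D_mod · Δy = -6.10409 × (+0.019) = -0.115978 = -11.5978%.

-11.598%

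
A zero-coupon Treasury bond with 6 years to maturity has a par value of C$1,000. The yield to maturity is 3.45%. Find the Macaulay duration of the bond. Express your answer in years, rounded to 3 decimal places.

6.000 years

A zero-coupon bond has a single cash flow at maturity, so its Macaulay duration equals its maturity: 6 years.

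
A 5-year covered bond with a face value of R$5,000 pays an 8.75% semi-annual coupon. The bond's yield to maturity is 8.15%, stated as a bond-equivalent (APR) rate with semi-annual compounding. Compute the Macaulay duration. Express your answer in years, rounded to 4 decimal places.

Periodic yield y = 0.04075. Discount each cash flow and weight by its period:
  t   CF        PV=CF/(1+0.04075)^t    t·PV
  1       218.75       210.1850       210.1850
  2       218.75       201.9553       403.9106
  3       218.75       194.0478       582.1435
  4       218.75       186.4500       745.8000
  5       218.75       179.1496       895.7482
  6       218.75       172.1351     1,032.8109
  7       218.75       165.3953     1,157.7670
  8       218.75       158.9193     1,271.3546
  9       218.75       152.6969     1,374.2723
  10    5,218.75     3,500.2761    35,002.7606
  Σ                  5,121.2105    42,676.7526
Price P = Σ PV = 5,121.2105.
Macaulay duration = Σ(t·PV) / P = 42,676.7526 / 5,121.2105 = 8.33333 half-year periods.
In years: 8.33333 / 2 = 4.16667 years.

4.1667 years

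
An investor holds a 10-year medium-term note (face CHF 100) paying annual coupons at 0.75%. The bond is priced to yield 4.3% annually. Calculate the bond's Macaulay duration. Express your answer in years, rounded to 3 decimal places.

Periodic yield y = 0.043. Discount each cash flow and weight by its year:
  t   CF        PV=CF/(1+0.043)^t    t·PV
  1         0.75         0.7191         0.7191
  2         0.75         0.6894         1.3789
  3         0.75         0.6610         1.9830
  4         0.75         0.6338         2.5350
  5         0.75         0.6076         3.0382
  6         0.75         0.5826         3.4955
  7         0.75         0.5586         3.9099
  8         0.75         0.5355         4.2843
  9         0.75         0.5135         4.6211
  10      100.75        66.1305       661.3053
  Σ                     71.6316       687.2702
Price P = Σ PV = 71.6316.
Macaulay duration = Σ(t·PV) / P = 687.2702 / 71.6316 = 9.59452 years.

9.595 years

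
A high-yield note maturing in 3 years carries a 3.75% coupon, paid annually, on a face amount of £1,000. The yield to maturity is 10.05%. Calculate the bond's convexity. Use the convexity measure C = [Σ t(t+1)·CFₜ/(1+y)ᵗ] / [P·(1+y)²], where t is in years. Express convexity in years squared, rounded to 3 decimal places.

9.393

With y = 0.1005:
  t   CF        PV=CF/(1+0.1005)^t    t·PV        t(t+1)·PV
  1        37.50        34.0754        34.0754          68.1508
  2        37.50        30.9636        61.9272         185.7815
  3     1,037.50       778.4271     2,335.2814       9,341.1256
  Σ                    843.4661     2,431.2840       9,595.0579
P = 843.4661.
Convexity = Σ t(t+1)·PV / [P·(1+y)²] = 9,595.0579 / (843.4661 × 1.211100) = 9.39290.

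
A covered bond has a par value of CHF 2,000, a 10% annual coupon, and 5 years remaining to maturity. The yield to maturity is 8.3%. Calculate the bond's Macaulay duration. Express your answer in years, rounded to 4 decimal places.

4.1987 years

Periodic yield y = 0.083. Discount each cash flow and weight by its year:
  t   CF        PV=CF/(1+0.083)^t    t·PV
  1       200.00       184.6722       184.6722
  2       200.00       170.5191       341.0382
  3       200.00       157.4507       472.3521
  4       200.00       145.3839       581.5354
  5     2,200.00     1,476.6596     7,383.2981
  Σ                  2,134.6855     8,962.8961
Price P = Σ PV = 2,134.6855.
Macaulay duration = Σ(t·PV) / P = 8,962.8961 / 2,134.6855 = 4.19870 years.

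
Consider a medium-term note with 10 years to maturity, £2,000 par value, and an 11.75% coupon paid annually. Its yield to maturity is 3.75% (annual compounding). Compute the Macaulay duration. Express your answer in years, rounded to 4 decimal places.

7.2029 years

Periodic yield y = 0.0375. Discount each cash flow and weight by its year:
  t   CF        PV=CF/(1+0.0375)^t    t·PV
  1       235.00       226.5060       226.5060
  2       235.00       218.3191       436.6381
  3       235.00       210.4280       631.2840
  4       235.00       202.8222       811.2887
  5       235.00       195.4913       977.4563
  6       235.00       188.4253     1,130.5518
  7       235.00       181.6148     1,271.3033
  8       235.00       175.0504     1,400.4029
  9       235.00       168.7232     1,518.5092
  10    2,235.00     1,546.6658    15,466.6577
  Σ                  3,314.0460    23,870.5981
Price P = Σ PV = 3,314.0460.
Macaulay duration = Σ(t·PV) / P = 23,870.5981 / 3,314.0460 = 7.20286 years.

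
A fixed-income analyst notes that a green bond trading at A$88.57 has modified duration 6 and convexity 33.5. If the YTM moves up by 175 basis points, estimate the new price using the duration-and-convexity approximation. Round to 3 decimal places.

A$79.724

Duration effect: -D_mod·Δy = -6 × (+0.0175) = -0.105000
Convexity effect: ½·C·(Δy)² = 0.5 × 33.5 × (0.0175)² = +0.0051296875
ΔP/P ≈ -0.105000 + 0.0051296875 = -0.0998703125
New price ≈ 88.57 × (1 - 0.0998703125) = 79.724486421875.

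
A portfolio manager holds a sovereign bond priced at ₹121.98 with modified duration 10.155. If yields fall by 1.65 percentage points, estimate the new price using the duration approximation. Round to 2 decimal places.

₹142.42

Duration approximation: ΔP/P ≈ -D_mod · Δy = -10.155 × (-0.0165) = +0.1675575.
New price ≈ 121.98 × (1 + 0.1675575) = 142.41866385.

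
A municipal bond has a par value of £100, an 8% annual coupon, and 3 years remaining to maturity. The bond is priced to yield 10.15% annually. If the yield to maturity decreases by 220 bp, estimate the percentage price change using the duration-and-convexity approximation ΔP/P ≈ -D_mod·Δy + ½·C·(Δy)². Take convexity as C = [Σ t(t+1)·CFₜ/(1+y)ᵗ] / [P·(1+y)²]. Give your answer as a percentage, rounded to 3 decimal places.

+5.762%

With y = 0.1015:
  t   CF        PV=CF/(1+0.1015)^t    t·PV        t(t+1)·PV
  1         8.00         7.2628         7.2628          14.5256
  2         8.00         6.5936        13.1872          39.5615
  3       108.00        80.8110       242.4329         969.7315
  Σ                     94.6674       262.8828       1,023.8186
P = 94.6674; D_Mac = 2.77691 yrs; D_mod = 2.52103 yrs; C = 8.91361.
Duration effect: -2.52103 × (-0.022) = +0.055463
Convexity effect: 0.5 × 8.91361 × (-0.022)² = +0.0021571
ΔP/P ≈ +0.055463 + 0.0021571 = +0.057620 = +5.7620%.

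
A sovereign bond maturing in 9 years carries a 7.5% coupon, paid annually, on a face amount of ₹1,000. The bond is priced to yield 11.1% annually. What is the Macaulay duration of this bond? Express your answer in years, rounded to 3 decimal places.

6.579 years

Periodic yield y = 0.111. Discount each cash flow and weight by its year:
  t   CF        PV=CF/(1+0.111)^t    t·PV
  1        75.00        67.5068        67.5068
  2        75.00        60.7622       121.5243
  3        75.00        54.6914       164.0742
  4        75.00        49.2272       196.9088
  5        75.00        44.3089       221.5445
  6        75.00        39.8820       239.2920
  7        75.00        35.8974       251.2817
  8        75.00        32.3109       258.4870
  9     1,075.00       416.8520     3,751.6684
  Σ                    801.4387     5,272.2877
Price P = Σ PV = 801.4387.
Macaulay duration = Σ(t·PV) / P = 5,272.2877 / 801.4387 = 6.57853 years.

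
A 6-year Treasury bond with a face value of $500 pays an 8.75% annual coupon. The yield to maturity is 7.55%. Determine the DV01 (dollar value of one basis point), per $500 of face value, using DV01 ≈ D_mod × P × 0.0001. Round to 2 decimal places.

Periodic yield y = 0.0755.
  t   CF        PV=CF/(1+0.0755)^t    t·PV
  1        43.75        40.6788        40.6788
  2        43.75        37.8231        75.6462
  3        43.75        35.1679       105.5038
  4        43.75        32.6991       130.7966
  5        43.75        30.4037       152.0183
  6       543.75       351.3474     2,108.0846
  Σ                    528.1200     2,612.7283
P = 528.1200; D_Mac = 4.94722 yrs; D_mod = 4.59993 yrs.
DV01 ≈ 4.59993 × 528.1200 × 0.0001 = 0.242931.

$0.24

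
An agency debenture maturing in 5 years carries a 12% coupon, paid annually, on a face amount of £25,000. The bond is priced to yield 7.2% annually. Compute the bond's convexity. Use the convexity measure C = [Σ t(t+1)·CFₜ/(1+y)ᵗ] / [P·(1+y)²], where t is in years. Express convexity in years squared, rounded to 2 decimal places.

20.06

With y = 0.072:
  t   CF        PV=CF/(1+0.072)^t    t·PV        t(t+1)·PV
  1     3,000.00     2,798.5075     2,798.5075       5,597.0149
  2     3,000.00     2,610.5480     5,221.0960      15,663.2880
  3     3,000.00     2,435.2127     7,305.6381      29,222.5523
  4     3,000.00     2,271.6536     9,086.6145      45,433.0726
  5    28,000.00    19,778.0789    98,890.3944     593,342.3663
  Σ                 29,894.0007   123,302.2505     689,258.2942
P = 29,894.0007.
Convexity = Σ t(t+1)·PV / [P·(1+y)²] = 689,258.2942 / (29,894.0007 × 1.149184) = 20.06358.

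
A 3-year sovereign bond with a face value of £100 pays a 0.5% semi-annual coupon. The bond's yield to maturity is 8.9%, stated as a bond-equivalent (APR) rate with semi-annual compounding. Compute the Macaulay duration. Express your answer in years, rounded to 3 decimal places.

Periodic yield y = 0.0445. Discount each cash flow and weight by its period:
  t   CF        PV=CF/(1+0.0445)^t    t·PV
  1         0.25         0.2393         0.2393
  2         0.25         0.2292         0.4583
  3         0.25         0.2194         0.6582
  4         0.25         0.2100         0.8402
  5         0.25         0.2011         1.0055
  6       100.25        77.2029       463.2175
  Σ                     78.3019       466.4190
Price P = Σ PV = 78.3019.
Macaulay duration = Σ(t·PV) / P = 466.4190 / 78.3019 = 5.95667 half-year periods.
In years: 5.95667 / 2 = 2.97834 years.

2.978 years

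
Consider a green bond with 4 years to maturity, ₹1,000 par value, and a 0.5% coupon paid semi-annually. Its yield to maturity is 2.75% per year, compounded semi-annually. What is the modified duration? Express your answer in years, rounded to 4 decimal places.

Periodic yield y = 0.01375. First find Macaulay duration:
  t   CF        PV=CF/(1+0.01375)^t    t·PV
  1         2.50         2.4661         2.4661
  2         2.50         2.4326         4.8653
  3         2.50         2.3996         7.1989
  4         2.50         2.3671         9.4684
  5         2.50         2.3350        11.6750
  6         2.50         2.3033        13.8199
  7         2.50         2.2721        15.9046
  8     1,002.50       898.7470     7,189.9758
  Σ                    915.3229     7,255.3740
P = 915.3229; Macaulay duration = 7,255.3740 / 915.3229 = 7.92657 half-year periods = 3.96329 years.
Modified duration = D_Mac / (1 + y) = 3.96329 / 1.01375 = 3.90953 years.

3.9095 years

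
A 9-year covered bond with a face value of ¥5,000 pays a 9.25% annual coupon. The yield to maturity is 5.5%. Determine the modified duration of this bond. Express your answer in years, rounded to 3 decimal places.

6.425 years

Periodic yield y = 0.055. First find Macaulay duration:
  t   CF        PV=CF/(1+0.055)^t    t·PV
  1       462.50       438.3886       438.3886
  2       462.50       415.5342       831.0685
  3       462.50       393.8713     1,181.6140
  4       462.50       373.3377     1,493.3510
  5       462.50       353.8746     1,769.3732
  6       462.50       335.4262     2,012.5572
  7       462.50       317.9395     2,225.5767
  8       462.50       301.3645     2,410.9158
  9     5,462.50     3,373.7998    30,364.1986
  Σ                  6,303.5366    42,727.0435
P = 6,303.5366; Macaulay duration = 42,727.0435 / 6,303.5366 = 6.77827 years.
Modified duration = D_Mac / (1 + y) = 6.77827 / 1.055 = 6.42490 years.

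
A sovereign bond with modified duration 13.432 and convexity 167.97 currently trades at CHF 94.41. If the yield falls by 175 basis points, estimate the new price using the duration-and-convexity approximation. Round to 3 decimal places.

Duration effect: -D_mod·Δy = -13.432 × (-0.0175) = +0.235060
Convexity effect: ½·C·(Δy)² = 0.5 × 167.97 × (-0.0175)² = +0.02572040625
ΔP/P ≈ +0.235060 + 0.02572040625 = +0.26078040625
New price ≈ 94.41 × (1 + 0.26078040625) = 119.0302781540625.

CHF 119.030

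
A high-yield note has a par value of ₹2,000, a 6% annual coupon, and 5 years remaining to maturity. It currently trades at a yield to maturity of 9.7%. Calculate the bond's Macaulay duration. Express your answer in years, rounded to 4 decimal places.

4.4169 years

Periodic yield y = 0.097. Discount each cash flow and weight by its year:
  t   CF        PV=CF/(1+0.097)^t    t·PV
  1       120.00       109.3892       109.3892
  2       120.00        99.7167       199.4334
  3       120.00        90.8995       272.6984
  4       120.00        82.8619       331.4475
  5     2,120.00     1,334.4513     6,672.2564
  Σ                  1,717.3186     7,585.2250
Price P = Σ PV = 1,717.3186.
Macaulay duration = Σ(t·PV) / P = 7,585.2250 / 1,717.3186 = 4.41690 years.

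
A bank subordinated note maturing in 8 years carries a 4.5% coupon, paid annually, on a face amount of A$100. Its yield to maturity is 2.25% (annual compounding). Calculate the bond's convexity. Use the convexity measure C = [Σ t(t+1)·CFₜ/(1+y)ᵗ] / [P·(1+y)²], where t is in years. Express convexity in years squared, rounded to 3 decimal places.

With y = 0.0225:
  t   CF        PV=CF/(1+0.0225)^t    t·PV        t(t+1)·PV
  1         4.50         4.4010         4.4010           8.8020
  2         4.50         4.3041         8.6083          25.8248
  3         4.50         4.2094        12.6283          50.5131
  4         4.50         4.1168        16.4672          82.3359
  5         4.50         4.0262        20.1310         120.7862
  6         4.50         3.9376        23.6257         165.3796
  7         4.50         3.8510        26.9567         215.6539
  8       104.50        87.4601       699.6805       6,297.1241
  Σ                    116.3062       812.4986       6,966.4195
P = 116.3062.
Convexity = Σ t(t+1)·PV / [P·(1+y)²] = 6,966.4195 / (116.3062 × 1.045506) = 57.29019.

57.290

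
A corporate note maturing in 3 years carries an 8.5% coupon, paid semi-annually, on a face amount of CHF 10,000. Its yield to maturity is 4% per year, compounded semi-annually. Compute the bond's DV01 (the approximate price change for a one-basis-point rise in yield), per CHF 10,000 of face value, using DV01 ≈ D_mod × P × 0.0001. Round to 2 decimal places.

Periodic yield y = 0.02.
  t   CF        PV=CF/(1+0.02)^t    t·PV
  1       425.00       416.6667       416.6667
  2       425.00       408.4967       816.9935
  3       425.00       400.4870     1,201.4610
  4       425.00       392.6343     1,570.5372
  5       425.00       384.9356     1,924.6780
  6    10,425.00     9,257.1017    55,542.6100
  Σ                 11,260.3220    61,472.9463
P = 11,260.3220; D_Mac = 5.45925 half-year periods = 2.72963 yrs; D_mod = 2.67610 yrs.
DV01 ≈ 2.67610 × 11,260.3220 × 0.0001 = 3.013380.

CHF 3.01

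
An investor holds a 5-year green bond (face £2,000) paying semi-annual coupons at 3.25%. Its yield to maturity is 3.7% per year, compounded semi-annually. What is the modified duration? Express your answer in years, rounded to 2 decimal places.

Periodic yield y = 0.0185. First find Macaulay duration:
  t   CF        PV=CF/(1+0.0185)^t    t·PV
  1        32.50        31.9097        31.9097
  2        32.50        31.3301        62.6601
  3        32.50        30.7610        92.2830
  4        32.50        30.2022       120.8090
  5        32.50        29.6537       148.2683
  6        32.50        29.1150       174.6901
  7        32.50        28.5862       200.1033
  8        32.50        28.0669       224.5355
  9        32.50        27.5571       248.0142
  10    2,032.50     1,692.0774    16,920.7738
  Σ                  1,959.2593    18,224.0470
P = 1,959.2593; Macaulay duration = 18,224.0470 / 1,959.2593 = 9.30150 half-year periods = 4.65075 years.
Modified duration = D_Mac / (1 + y) = 4.65075 / 1.0185 = 4.56627 years.

4.57 years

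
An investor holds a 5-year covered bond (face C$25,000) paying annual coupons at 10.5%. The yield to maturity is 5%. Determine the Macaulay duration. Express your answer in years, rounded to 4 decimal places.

Periodic yield y = 0.05. Discount each cash flow and weight by its year:
  t   CF        PV=CF/(1+0.05)^t    t·PV
  1     2,625.00     2,500.0000     2,500.0000
  2     2,625.00     2,380.9524     4,761.9048
  3     2,625.00     2,267.5737     6,802.7211
  4     2,625.00     2,159.5940     8,638.3760
  5    27,625.00    21,644.9103   108,224.5517
  Σ                 30,953.0304   130,927.5536
Price P = Σ PV = 30,953.0304.
Macaulay duration = Σ(t·PV) / P = 130,927.5536 / 30,953.0304 = 4.22988 years.

4.2299 years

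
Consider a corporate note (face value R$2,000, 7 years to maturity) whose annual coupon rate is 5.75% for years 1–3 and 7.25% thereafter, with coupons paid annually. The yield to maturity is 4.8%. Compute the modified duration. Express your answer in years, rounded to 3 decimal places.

Periodic yield y = 0.048. First find Macaulay duration:
  t   CF        PV=CF/(1+0.048)^t    t·PV
  1       115.00       109.7328       109.7328
  2       115.00       104.7069       209.4138
  3       115.00        99.9112       299.7335
  4       145.00       120.2051       480.8204
  5       145.00       114.6995       573.4976
  6       145.00       109.4461       656.6766
  7     2,145.00     1,544.8927    10,814.2488
  Σ                  2,203.5943    13,144.1235
P = 2,203.5943; Macaulay duration = 13,144.1235 / 2,203.5943 = 5.96486 years.
Modified duration = D_Mac / (1 + y) = 5.96486 / 1.048 = 5.69166 years.

5.692 years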